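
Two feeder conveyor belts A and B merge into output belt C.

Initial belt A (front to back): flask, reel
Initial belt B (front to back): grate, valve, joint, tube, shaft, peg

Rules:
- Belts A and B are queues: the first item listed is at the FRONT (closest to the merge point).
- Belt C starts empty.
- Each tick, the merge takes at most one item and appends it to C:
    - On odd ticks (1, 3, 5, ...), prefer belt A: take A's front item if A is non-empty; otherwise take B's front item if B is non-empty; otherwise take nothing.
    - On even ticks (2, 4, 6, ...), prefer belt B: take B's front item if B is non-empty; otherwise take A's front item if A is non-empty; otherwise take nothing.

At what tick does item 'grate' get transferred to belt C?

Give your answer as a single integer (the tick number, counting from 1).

Tick 1: prefer A, take flask from A; A=[reel] B=[grate,valve,joint,tube,shaft,peg] C=[flask]
Tick 2: prefer B, take grate from B; A=[reel] B=[valve,joint,tube,shaft,peg] C=[flask,grate]

Answer: 2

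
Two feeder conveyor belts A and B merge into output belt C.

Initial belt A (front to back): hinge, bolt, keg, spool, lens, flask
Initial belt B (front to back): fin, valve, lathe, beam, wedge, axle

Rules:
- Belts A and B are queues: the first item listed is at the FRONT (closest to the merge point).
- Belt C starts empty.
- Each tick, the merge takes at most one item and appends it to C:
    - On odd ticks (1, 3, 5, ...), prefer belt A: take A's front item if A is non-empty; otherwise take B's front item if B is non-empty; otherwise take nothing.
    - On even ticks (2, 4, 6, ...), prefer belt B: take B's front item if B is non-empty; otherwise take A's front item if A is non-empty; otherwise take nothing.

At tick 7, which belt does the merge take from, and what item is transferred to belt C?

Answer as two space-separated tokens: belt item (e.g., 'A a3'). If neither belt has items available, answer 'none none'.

Tick 1: prefer A, take hinge from A; A=[bolt,keg,spool,lens,flask] B=[fin,valve,lathe,beam,wedge,axle] C=[hinge]
Tick 2: prefer B, take fin from B; A=[bolt,keg,spool,lens,flask] B=[valve,lathe,beam,wedge,axle] C=[hinge,fin]
Tick 3: prefer A, take bolt from A; A=[keg,spool,lens,flask] B=[valve,lathe,beam,wedge,axle] C=[hinge,fin,bolt]
Tick 4: prefer B, take valve from B; A=[keg,spool,lens,flask] B=[lathe,beam,wedge,axle] C=[hinge,fin,bolt,valve]
Tick 5: prefer A, take keg from A; A=[spool,lens,flask] B=[lathe,beam,wedge,axle] C=[hinge,fin,bolt,valve,keg]
Tick 6: prefer B, take lathe from B; A=[spool,lens,flask] B=[beam,wedge,axle] C=[hinge,fin,bolt,valve,keg,lathe]
Tick 7: prefer A, take spool from A; A=[lens,flask] B=[beam,wedge,axle] C=[hinge,fin,bolt,valve,keg,lathe,spool]

Answer: A spool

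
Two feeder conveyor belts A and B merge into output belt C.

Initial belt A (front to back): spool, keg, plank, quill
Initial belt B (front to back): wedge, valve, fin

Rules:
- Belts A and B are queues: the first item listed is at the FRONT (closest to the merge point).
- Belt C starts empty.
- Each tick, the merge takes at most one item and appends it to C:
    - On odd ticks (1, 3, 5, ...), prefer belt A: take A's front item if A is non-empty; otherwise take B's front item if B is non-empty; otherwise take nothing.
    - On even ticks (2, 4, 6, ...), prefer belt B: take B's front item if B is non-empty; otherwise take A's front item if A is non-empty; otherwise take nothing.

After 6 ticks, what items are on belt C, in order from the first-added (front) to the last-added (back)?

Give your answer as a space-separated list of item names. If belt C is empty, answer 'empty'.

Tick 1: prefer A, take spool from A; A=[keg,plank,quill] B=[wedge,valve,fin] C=[spool]
Tick 2: prefer B, take wedge from B; A=[keg,plank,quill] B=[valve,fin] C=[spool,wedge]
Tick 3: prefer A, take keg from A; A=[plank,quill] B=[valve,fin] C=[spool,wedge,keg]
Tick 4: prefer B, take valve from B; A=[plank,quill] B=[fin] C=[spool,wedge,keg,valve]
Tick 5: prefer A, take plank from A; A=[quill] B=[fin] C=[spool,wedge,keg,valve,plank]
Tick 6: prefer B, take fin from B; A=[quill] B=[-] C=[spool,wedge,keg,valve,plank,fin]

Answer: spool wedge keg valve plank fin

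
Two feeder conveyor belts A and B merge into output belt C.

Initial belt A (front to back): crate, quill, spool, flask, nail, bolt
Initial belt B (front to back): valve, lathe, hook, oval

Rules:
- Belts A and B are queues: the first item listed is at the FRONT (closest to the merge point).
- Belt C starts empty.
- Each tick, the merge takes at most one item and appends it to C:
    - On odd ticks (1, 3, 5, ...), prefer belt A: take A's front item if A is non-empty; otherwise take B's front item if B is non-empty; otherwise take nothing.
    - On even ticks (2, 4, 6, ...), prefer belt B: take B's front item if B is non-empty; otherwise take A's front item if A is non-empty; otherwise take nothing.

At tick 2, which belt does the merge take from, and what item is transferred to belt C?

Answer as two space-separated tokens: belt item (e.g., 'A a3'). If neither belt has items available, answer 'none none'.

Answer: B valve

Derivation:
Tick 1: prefer A, take crate from A; A=[quill,spool,flask,nail,bolt] B=[valve,lathe,hook,oval] C=[crate]
Tick 2: prefer B, take valve from B; A=[quill,spool,flask,nail,bolt] B=[lathe,hook,oval] C=[crate,valve]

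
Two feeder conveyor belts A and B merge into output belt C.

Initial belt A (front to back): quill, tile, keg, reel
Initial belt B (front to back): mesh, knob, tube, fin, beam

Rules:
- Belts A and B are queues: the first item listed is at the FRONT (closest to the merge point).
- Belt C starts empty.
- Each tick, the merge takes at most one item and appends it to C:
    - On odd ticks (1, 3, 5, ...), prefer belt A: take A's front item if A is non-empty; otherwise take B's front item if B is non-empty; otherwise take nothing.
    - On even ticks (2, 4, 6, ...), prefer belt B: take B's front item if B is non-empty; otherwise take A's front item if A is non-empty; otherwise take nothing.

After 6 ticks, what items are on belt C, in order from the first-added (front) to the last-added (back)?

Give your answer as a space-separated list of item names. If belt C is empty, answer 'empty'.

Answer: quill mesh tile knob keg tube

Derivation:
Tick 1: prefer A, take quill from A; A=[tile,keg,reel] B=[mesh,knob,tube,fin,beam] C=[quill]
Tick 2: prefer B, take mesh from B; A=[tile,keg,reel] B=[knob,tube,fin,beam] C=[quill,mesh]
Tick 3: prefer A, take tile from A; A=[keg,reel] B=[knob,tube,fin,beam] C=[quill,mesh,tile]
Tick 4: prefer B, take knob from B; A=[keg,reel] B=[tube,fin,beam] C=[quill,mesh,tile,knob]
Tick 5: prefer A, take keg from A; A=[reel] B=[tube,fin,beam] C=[quill,mesh,tile,knob,keg]
Tick 6: prefer B, take tube from B; A=[reel] B=[fin,beam] C=[quill,mesh,tile,knob,keg,tube]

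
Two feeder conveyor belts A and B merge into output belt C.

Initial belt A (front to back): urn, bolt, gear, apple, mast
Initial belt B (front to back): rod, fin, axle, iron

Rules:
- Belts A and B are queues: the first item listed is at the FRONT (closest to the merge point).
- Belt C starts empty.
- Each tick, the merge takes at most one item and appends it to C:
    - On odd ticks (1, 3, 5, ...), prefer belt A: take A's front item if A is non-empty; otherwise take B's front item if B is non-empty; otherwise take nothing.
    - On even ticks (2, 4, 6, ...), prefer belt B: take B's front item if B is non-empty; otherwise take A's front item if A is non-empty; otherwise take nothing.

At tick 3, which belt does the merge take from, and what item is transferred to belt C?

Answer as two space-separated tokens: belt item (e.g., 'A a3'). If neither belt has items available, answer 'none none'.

Tick 1: prefer A, take urn from A; A=[bolt,gear,apple,mast] B=[rod,fin,axle,iron] C=[urn]
Tick 2: prefer B, take rod from B; A=[bolt,gear,apple,mast] B=[fin,axle,iron] C=[urn,rod]
Tick 3: prefer A, take bolt from A; A=[gear,apple,mast] B=[fin,axle,iron] C=[urn,rod,bolt]

Answer: A bolt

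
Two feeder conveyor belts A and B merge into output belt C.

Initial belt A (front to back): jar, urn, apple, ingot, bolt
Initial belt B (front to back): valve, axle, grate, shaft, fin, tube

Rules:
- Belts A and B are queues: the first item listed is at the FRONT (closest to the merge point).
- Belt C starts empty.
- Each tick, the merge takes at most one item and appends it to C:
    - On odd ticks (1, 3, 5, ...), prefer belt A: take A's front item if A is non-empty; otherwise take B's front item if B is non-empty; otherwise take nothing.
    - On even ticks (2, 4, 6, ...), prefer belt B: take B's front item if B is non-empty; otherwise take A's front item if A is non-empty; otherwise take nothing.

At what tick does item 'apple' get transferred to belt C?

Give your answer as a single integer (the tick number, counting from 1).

Answer: 5

Derivation:
Tick 1: prefer A, take jar from A; A=[urn,apple,ingot,bolt] B=[valve,axle,grate,shaft,fin,tube] C=[jar]
Tick 2: prefer B, take valve from B; A=[urn,apple,ingot,bolt] B=[axle,grate,shaft,fin,tube] C=[jar,valve]
Tick 3: prefer A, take urn from A; A=[apple,ingot,bolt] B=[axle,grate,shaft,fin,tube] C=[jar,valve,urn]
Tick 4: prefer B, take axle from B; A=[apple,ingot,bolt] B=[grate,shaft,fin,tube] C=[jar,valve,urn,axle]
Tick 5: prefer A, take apple from A; A=[ingot,bolt] B=[grate,shaft,fin,tube] C=[jar,valve,urn,axle,apple]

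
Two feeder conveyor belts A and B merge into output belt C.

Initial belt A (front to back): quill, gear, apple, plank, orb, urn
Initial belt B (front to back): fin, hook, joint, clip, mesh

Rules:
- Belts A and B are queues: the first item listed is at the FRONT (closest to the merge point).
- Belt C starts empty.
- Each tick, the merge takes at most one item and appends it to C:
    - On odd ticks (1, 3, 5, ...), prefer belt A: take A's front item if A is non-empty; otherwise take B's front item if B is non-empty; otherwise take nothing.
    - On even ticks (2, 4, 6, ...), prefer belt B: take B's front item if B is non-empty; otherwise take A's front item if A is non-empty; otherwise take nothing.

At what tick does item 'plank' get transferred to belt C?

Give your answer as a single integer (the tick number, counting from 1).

Tick 1: prefer A, take quill from A; A=[gear,apple,plank,orb,urn] B=[fin,hook,joint,clip,mesh] C=[quill]
Tick 2: prefer B, take fin from B; A=[gear,apple,plank,orb,urn] B=[hook,joint,clip,mesh] C=[quill,fin]
Tick 3: prefer A, take gear from A; A=[apple,plank,orb,urn] B=[hook,joint,clip,mesh] C=[quill,fin,gear]
Tick 4: prefer B, take hook from B; A=[apple,plank,orb,urn] B=[joint,clip,mesh] C=[quill,fin,gear,hook]
Tick 5: prefer A, take apple from A; A=[plank,orb,urn] B=[joint,clip,mesh] C=[quill,fin,gear,hook,apple]
Tick 6: prefer B, take joint from B; A=[plank,orb,urn] B=[clip,mesh] C=[quill,fin,gear,hook,apple,joint]
Tick 7: prefer A, take plank from A; A=[orb,urn] B=[clip,mesh] C=[quill,fin,gear,hook,apple,joint,plank]

Answer: 7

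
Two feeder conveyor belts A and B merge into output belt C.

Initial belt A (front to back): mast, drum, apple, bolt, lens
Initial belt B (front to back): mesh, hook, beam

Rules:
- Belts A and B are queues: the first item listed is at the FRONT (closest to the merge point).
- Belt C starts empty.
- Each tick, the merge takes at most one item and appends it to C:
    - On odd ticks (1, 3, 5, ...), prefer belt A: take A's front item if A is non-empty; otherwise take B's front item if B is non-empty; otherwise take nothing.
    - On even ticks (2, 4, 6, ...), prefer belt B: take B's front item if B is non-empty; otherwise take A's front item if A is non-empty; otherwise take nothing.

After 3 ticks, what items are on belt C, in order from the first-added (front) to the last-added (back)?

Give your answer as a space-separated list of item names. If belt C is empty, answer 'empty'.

Answer: mast mesh drum

Derivation:
Tick 1: prefer A, take mast from A; A=[drum,apple,bolt,lens] B=[mesh,hook,beam] C=[mast]
Tick 2: prefer B, take mesh from B; A=[drum,apple,bolt,lens] B=[hook,beam] C=[mast,mesh]
Tick 3: prefer A, take drum from A; A=[apple,bolt,lens] B=[hook,beam] C=[mast,mesh,drum]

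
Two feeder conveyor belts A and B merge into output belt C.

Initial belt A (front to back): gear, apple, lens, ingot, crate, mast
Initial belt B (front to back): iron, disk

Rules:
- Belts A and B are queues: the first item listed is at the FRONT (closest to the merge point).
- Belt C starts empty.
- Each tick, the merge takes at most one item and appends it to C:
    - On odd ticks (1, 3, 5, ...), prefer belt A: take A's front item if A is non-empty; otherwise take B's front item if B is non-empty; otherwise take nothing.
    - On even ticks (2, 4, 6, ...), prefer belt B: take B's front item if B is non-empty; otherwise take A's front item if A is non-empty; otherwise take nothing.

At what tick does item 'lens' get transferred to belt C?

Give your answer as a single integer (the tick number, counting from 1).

Answer: 5

Derivation:
Tick 1: prefer A, take gear from A; A=[apple,lens,ingot,crate,mast] B=[iron,disk] C=[gear]
Tick 2: prefer B, take iron from B; A=[apple,lens,ingot,crate,mast] B=[disk] C=[gear,iron]
Tick 3: prefer A, take apple from A; A=[lens,ingot,crate,mast] B=[disk] C=[gear,iron,apple]
Tick 4: prefer B, take disk from B; A=[lens,ingot,crate,mast] B=[-] C=[gear,iron,apple,disk]
Tick 5: prefer A, take lens from A; A=[ingot,crate,mast] B=[-] C=[gear,iron,apple,disk,lens]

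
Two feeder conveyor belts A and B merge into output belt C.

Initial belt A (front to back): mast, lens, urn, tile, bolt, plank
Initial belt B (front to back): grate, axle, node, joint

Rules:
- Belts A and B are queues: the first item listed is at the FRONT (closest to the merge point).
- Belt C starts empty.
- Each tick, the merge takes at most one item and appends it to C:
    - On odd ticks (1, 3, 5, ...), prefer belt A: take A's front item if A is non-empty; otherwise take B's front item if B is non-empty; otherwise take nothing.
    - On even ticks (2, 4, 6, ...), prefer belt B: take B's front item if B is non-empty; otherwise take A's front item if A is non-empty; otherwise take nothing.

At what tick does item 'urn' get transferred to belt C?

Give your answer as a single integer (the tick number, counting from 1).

Tick 1: prefer A, take mast from A; A=[lens,urn,tile,bolt,plank] B=[grate,axle,node,joint] C=[mast]
Tick 2: prefer B, take grate from B; A=[lens,urn,tile,bolt,plank] B=[axle,node,joint] C=[mast,grate]
Tick 3: prefer A, take lens from A; A=[urn,tile,bolt,plank] B=[axle,node,joint] C=[mast,grate,lens]
Tick 4: prefer B, take axle from B; A=[urn,tile,bolt,plank] B=[node,joint] C=[mast,grate,lens,axle]
Tick 5: prefer A, take urn from A; A=[tile,bolt,plank] B=[node,joint] C=[mast,grate,lens,axle,urn]

Answer: 5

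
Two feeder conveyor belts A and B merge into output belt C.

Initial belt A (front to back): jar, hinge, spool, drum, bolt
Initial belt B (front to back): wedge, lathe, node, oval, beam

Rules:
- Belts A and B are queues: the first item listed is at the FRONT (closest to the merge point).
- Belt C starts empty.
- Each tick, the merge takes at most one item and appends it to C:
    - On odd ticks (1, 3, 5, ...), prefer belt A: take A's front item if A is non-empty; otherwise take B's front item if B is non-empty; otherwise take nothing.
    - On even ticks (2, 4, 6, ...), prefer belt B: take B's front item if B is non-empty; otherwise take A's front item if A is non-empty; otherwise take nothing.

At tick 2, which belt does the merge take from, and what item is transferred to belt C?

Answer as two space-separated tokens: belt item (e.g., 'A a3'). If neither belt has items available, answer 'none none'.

Answer: B wedge

Derivation:
Tick 1: prefer A, take jar from A; A=[hinge,spool,drum,bolt] B=[wedge,lathe,node,oval,beam] C=[jar]
Tick 2: prefer B, take wedge from B; A=[hinge,spool,drum,bolt] B=[lathe,node,oval,beam] C=[jar,wedge]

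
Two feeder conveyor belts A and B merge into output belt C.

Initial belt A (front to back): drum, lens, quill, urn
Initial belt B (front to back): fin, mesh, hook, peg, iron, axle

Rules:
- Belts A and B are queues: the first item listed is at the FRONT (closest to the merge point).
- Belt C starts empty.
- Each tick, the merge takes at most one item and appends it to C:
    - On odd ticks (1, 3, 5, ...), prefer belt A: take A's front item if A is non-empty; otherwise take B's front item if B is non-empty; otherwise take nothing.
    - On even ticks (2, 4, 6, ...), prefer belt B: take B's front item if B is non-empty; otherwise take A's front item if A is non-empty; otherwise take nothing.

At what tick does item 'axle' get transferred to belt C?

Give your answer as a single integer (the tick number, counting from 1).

Tick 1: prefer A, take drum from A; A=[lens,quill,urn] B=[fin,mesh,hook,peg,iron,axle] C=[drum]
Tick 2: prefer B, take fin from B; A=[lens,quill,urn] B=[mesh,hook,peg,iron,axle] C=[drum,fin]
Tick 3: prefer A, take lens from A; A=[quill,urn] B=[mesh,hook,peg,iron,axle] C=[drum,fin,lens]
Tick 4: prefer B, take mesh from B; A=[quill,urn] B=[hook,peg,iron,axle] C=[drum,fin,lens,mesh]
Tick 5: prefer A, take quill from A; A=[urn] B=[hook,peg,iron,axle] C=[drum,fin,lens,mesh,quill]
Tick 6: prefer B, take hook from B; A=[urn] B=[peg,iron,axle] C=[drum,fin,lens,mesh,quill,hook]
Tick 7: prefer A, take urn from A; A=[-] B=[peg,iron,axle] C=[drum,fin,lens,mesh,quill,hook,urn]
Tick 8: prefer B, take peg from B; A=[-] B=[iron,axle] C=[drum,fin,lens,mesh,quill,hook,urn,peg]
Tick 9: prefer A, take iron from B; A=[-] B=[axle] C=[drum,fin,lens,mesh,quill,hook,urn,peg,iron]
Tick 10: prefer B, take axle from B; A=[-] B=[-] C=[drum,fin,lens,mesh,quill,hook,urn,peg,iron,axle]

Answer: 10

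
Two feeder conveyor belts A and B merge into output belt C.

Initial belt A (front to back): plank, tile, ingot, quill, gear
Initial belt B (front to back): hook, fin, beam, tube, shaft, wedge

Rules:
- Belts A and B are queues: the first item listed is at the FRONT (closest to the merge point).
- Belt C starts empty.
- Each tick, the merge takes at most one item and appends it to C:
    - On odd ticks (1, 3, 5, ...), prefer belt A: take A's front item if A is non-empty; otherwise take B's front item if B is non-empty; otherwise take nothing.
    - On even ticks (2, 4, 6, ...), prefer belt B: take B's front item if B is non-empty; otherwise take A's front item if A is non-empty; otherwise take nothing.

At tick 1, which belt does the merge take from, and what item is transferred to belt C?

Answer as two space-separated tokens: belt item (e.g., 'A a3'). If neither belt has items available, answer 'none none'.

Answer: A plank

Derivation:
Tick 1: prefer A, take plank from A; A=[tile,ingot,quill,gear] B=[hook,fin,beam,tube,shaft,wedge] C=[plank]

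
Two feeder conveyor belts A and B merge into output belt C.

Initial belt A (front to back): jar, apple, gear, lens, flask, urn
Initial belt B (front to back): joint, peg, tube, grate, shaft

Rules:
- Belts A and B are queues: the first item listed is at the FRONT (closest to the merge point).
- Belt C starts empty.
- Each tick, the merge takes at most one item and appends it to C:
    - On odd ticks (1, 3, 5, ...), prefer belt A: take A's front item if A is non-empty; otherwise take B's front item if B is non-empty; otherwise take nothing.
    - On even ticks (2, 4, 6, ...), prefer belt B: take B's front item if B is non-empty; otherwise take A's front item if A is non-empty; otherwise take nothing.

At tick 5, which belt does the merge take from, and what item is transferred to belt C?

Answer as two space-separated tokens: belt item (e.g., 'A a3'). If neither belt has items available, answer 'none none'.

Tick 1: prefer A, take jar from A; A=[apple,gear,lens,flask,urn] B=[joint,peg,tube,grate,shaft] C=[jar]
Tick 2: prefer B, take joint from B; A=[apple,gear,lens,flask,urn] B=[peg,tube,grate,shaft] C=[jar,joint]
Tick 3: prefer A, take apple from A; A=[gear,lens,flask,urn] B=[peg,tube,grate,shaft] C=[jar,joint,apple]
Tick 4: prefer B, take peg from B; A=[gear,lens,flask,urn] B=[tube,grate,shaft] C=[jar,joint,apple,peg]
Tick 5: prefer A, take gear from A; A=[lens,flask,urn] B=[tube,grate,shaft] C=[jar,joint,apple,peg,gear]

Answer: A gear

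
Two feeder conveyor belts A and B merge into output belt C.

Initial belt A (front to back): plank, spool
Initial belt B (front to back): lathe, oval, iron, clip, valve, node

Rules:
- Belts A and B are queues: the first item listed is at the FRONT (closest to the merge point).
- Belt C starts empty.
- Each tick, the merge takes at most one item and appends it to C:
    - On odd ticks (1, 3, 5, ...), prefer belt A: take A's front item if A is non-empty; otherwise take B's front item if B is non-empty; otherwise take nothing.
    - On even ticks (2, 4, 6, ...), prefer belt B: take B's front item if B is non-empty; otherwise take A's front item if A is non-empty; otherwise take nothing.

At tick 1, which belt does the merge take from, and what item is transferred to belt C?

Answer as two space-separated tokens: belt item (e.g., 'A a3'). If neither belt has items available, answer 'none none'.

Tick 1: prefer A, take plank from A; A=[spool] B=[lathe,oval,iron,clip,valve,node] C=[plank]

Answer: A plank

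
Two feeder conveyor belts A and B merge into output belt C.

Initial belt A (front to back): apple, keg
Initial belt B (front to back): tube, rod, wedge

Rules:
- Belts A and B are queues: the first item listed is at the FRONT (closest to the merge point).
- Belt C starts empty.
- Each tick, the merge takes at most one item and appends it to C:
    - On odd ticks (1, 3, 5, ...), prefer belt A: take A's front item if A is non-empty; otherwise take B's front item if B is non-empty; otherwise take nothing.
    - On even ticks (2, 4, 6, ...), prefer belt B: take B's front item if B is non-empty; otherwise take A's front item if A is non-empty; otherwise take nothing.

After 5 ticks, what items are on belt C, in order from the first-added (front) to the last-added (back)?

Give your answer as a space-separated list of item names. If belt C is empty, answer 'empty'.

Answer: apple tube keg rod wedge

Derivation:
Tick 1: prefer A, take apple from A; A=[keg] B=[tube,rod,wedge] C=[apple]
Tick 2: prefer B, take tube from B; A=[keg] B=[rod,wedge] C=[apple,tube]
Tick 3: prefer A, take keg from A; A=[-] B=[rod,wedge] C=[apple,tube,keg]
Tick 4: prefer B, take rod from B; A=[-] B=[wedge] C=[apple,tube,keg,rod]
Tick 5: prefer A, take wedge from B; A=[-] B=[-] C=[apple,tube,keg,rod,wedge]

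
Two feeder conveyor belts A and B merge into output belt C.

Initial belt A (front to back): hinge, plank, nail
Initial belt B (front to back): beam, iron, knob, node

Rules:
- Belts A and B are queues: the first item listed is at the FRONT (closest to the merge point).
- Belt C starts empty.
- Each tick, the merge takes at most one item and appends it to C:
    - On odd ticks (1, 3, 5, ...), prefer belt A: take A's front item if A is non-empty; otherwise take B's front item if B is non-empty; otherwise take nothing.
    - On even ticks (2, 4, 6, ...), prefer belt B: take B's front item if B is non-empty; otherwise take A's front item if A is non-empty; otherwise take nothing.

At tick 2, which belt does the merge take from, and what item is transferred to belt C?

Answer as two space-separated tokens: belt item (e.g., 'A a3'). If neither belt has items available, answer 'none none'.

Answer: B beam

Derivation:
Tick 1: prefer A, take hinge from A; A=[plank,nail] B=[beam,iron,knob,node] C=[hinge]
Tick 2: prefer B, take beam from B; A=[plank,nail] B=[iron,knob,node] C=[hinge,beam]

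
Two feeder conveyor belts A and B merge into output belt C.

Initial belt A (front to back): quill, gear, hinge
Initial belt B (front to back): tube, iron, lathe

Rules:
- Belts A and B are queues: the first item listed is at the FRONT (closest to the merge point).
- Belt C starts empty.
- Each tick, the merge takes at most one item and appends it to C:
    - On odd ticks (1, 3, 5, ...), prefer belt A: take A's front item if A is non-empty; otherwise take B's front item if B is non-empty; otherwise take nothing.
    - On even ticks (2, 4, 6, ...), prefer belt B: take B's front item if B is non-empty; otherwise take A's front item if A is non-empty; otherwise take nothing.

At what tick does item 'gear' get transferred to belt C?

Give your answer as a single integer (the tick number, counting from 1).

Tick 1: prefer A, take quill from A; A=[gear,hinge] B=[tube,iron,lathe] C=[quill]
Tick 2: prefer B, take tube from B; A=[gear,hinge] B=[iron,lathe] C=[quill,tube]
Tick 3: prefer A, take gear from A; A=[hinge] B=[iron,lathe] C=[quill,tube,gear]

Answer: 3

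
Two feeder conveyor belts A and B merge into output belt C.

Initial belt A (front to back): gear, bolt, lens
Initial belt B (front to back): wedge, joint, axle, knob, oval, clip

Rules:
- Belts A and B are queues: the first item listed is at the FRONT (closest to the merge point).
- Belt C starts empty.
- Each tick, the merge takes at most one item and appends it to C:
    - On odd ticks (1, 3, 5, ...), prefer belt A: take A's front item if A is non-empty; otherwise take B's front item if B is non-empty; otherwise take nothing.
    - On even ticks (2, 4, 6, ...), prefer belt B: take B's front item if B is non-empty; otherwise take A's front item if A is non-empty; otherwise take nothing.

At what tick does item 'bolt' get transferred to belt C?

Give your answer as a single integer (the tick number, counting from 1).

Tick 1: prefer A, take gear from A; A=[bolt,lens] B=[wedge,joint,axle,knob,oval,clip] C=[gear]
Tick 2: prefer B, take wedge from B; A=[bolt,lens] B=[joint,axle,knob,oval,clip] C=[gear,wedge]
Tick 3: prefer A, take bolt from A; A=[lens] B=[joint,axle,knob,oval,clip] C=[gear,wedge,bolt]

Answer: 3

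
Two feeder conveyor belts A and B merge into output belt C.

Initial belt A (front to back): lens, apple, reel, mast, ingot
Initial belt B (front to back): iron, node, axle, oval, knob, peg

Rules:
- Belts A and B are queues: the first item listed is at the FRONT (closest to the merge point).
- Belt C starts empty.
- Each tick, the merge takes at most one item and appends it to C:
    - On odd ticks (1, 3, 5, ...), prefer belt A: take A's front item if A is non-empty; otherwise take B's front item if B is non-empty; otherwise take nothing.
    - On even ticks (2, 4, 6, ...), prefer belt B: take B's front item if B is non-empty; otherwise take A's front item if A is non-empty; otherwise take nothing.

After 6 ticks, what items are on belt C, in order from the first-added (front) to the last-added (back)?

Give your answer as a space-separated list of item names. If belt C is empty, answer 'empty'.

Answer: lens iron apple node reel axle

Derivation:
Tick 1: prefer A, take lens from A; A=[apple,reel,mast,ingot] B=[iron,node,axle,oval,knob,peg] C=[lens]
Tick 2: prefer B, take iron from B; A=[apple,reel,mast,ingot] B=[node,axle,oval,knob,peg] C=[lens,iron]
Tick 3: prefer A, take apple from A; A=[reel,mast,ingot] B=[node,axle,oval,knob,peg] C=[lens,iron,apple]
Tick 4: prefer B, take node from B; A=[reel,mast,ingot] B=[axle,oval,knob,peg] C=[lens,iron,apple,node]
Tick 5: prefer A, take reel from A; A=[mast,ingot] B=[axle,oval,knob,peg] C=[lens,iron,apple,node,reel]
Tick 6: prefer B, take axle from B; A=[mast,ingot] B=[oval,knob,peg] C=[lens,iron,apple,node,reel,axle]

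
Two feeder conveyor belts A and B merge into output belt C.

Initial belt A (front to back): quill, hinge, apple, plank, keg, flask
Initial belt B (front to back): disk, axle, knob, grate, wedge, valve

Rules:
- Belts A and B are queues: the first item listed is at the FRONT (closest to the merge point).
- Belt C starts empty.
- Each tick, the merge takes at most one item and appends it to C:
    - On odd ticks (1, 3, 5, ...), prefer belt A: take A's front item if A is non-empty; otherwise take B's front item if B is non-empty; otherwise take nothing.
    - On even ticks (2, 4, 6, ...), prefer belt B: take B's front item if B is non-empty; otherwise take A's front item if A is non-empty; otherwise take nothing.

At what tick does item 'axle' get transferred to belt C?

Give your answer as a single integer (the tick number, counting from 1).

Answer: 4

Derivation:
Tick 1: prefer A, take quill from A; A=[hinge,apple,plank,keg,flask] B=[disk,axle,knob,grate,wedge,valve] C=[quill]
Tick 2: prefer B, take disk from B; A=[hinge,apple,plank,keg,flask] B=[axle,knob,grate,wedge,valve] C=[quill,disk]
Tick 3: prefer A, take hinge from A; A=[apple,plank,keg,flask] B=[axle,knob,grate,wedge,valve] C=[quill,disk,hinge]
Tick 4: prefer B, take axle from B; A=[apple,plank,keg,flask] B=[knob,grate,wedge,valve] C=[quill,disk,hinge,axle]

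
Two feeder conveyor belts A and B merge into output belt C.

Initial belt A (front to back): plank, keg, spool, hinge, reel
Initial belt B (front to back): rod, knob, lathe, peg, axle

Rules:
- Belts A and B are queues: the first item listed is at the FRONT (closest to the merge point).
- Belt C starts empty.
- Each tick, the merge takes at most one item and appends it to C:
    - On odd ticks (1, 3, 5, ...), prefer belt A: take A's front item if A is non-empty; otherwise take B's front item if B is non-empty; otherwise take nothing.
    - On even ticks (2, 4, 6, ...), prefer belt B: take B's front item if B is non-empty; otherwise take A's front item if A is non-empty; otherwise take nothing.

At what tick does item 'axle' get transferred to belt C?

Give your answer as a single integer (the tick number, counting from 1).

Tick 1: prefer A, take plank from A; A=[keg,spool,hinge,reel] B=[rod,knob,lathe,peg,axle] C=[plank]
Tick 2: prefer B, take rod from B; A=[keg,spool,hinge,reel] B=[knob,lathe,peg,axle] C=[plank,rod]
Tick 3: prefer A, take keg from A; A=[spool,hinge,reel] B=[knob,lathe,peg,axle] C=[plank,rod,keg]
Tick 4: prefer B, take knob from B; A=[spool,hinge,reel] B=[lathe,peg,axle] C=[plank,rod,keg,knob]
Tick 5: prefer A, take spool from A; A=[hinge,reel] B=[lathe,peg,axle] C=[plank,rod,keg,knob,spool]
Tick 6: prefer B, take lathe from B; A=[hinge,reel] B=[peg,axle] C=[plank,rod,keg,knob,spool,lathe]
Tick 7: prefer A, take hinge from A; A=[reel] B=[peg,axle] C=[plank,rod,keg,knob,spool,lathe,hinge]
Tick 8: prefer B, take peg from B; A=[reel] B=[axle] C=[plank,rod,keg,knob,spool,lathe,hinge,peg]
Tick 9: prefer A, take reel from A; A=[-] B=[axle] C=[plank,rod,keg,knob,spool,lathe,hinge,peg,reel]
Tick 10: prefer B, take axle from B; A=[-] B=[-] C=[plank,rod,keg,knob,spool,lathe,hinge,peg,reel,axle]

Answer: 10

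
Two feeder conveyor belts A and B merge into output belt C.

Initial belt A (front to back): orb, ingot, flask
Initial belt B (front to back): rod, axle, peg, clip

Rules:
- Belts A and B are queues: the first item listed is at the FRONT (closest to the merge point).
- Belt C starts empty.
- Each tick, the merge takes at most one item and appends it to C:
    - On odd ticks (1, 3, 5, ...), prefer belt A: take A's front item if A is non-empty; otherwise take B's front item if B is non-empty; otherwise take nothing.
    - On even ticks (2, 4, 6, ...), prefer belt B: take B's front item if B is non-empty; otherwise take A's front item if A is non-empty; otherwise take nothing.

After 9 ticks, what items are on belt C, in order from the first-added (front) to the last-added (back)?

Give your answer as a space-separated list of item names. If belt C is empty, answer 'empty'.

Answer: orb rod ingot axle flask peg clip

Derivation:
Tick 1: prefer A, take orb from A; A=[ingot,flask] B=[rod,axle,peg,clip] C=[orb]
Tick 2: prefer B, take rod from B; A=[ingot,flask] B=[axle,peg,clip] C=[orb,rod]
Tick 3: prefer A, take ingot from A; A=[flask] B=[axle,peg,clip] C=[orb,rod,ingot]
Tick 4: prefer B, take axle from B; A=[flask] B=[peg,clip] C=[orb,rod,ingot,axle]
Tick 5: prefer A, take flask from A; A=[-] B=[peg,clip] C=[orb,rod,ingot,axle,flask]
Tick 6: prefer B, take peg from B; A=[-] B=[clip] C=[orb,rod,ingot,axle,flask,peg]
Tick 7: prefer A, take clip from B; A=[-] B=[-] C=[orb,rod,ingot,axle,flask,peg,clip]
Tick 8: prefer B, both empty, nothing taken; A=[-] B=[-] C=[orb,rod,ingot,axle,flask,peg,clip]
Tick 9: prefer A, both empty, nothing taken; A=[-] B=[-] C=[orb,rod,ingot,axle,flask,peg,clip]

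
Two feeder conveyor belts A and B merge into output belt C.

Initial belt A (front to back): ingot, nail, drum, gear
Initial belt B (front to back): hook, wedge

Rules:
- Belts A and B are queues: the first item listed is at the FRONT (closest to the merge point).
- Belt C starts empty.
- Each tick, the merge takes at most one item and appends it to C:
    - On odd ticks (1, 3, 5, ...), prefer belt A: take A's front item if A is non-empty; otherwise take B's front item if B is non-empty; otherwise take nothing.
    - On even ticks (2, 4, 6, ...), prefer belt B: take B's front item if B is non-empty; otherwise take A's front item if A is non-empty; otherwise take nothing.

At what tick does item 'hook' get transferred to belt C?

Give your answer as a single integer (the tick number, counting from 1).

Answer: 2

Derivation:
Tick 1: prefer A, take ingot from A; A=[nail,drum,gear] B=[hook,wedge] C=[ingot]
Tick 2: prefer B, take hook from B; A=[nail,drum,gear] B=[wedge] C=[ingot,hook]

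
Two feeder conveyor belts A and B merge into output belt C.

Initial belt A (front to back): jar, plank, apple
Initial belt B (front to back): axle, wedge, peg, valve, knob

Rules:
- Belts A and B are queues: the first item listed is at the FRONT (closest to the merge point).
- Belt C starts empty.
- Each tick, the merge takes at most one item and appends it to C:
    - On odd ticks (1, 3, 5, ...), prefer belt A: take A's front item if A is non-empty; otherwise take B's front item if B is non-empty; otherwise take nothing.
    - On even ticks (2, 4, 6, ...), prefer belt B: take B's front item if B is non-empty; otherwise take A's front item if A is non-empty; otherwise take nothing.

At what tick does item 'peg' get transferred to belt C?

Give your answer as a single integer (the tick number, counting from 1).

Tick 1: prefer A, take jar from A; A=[plank,apple] B=[axle,wedge,peg,valve,knob] C=[jar]
Tick 2: prefer B, take axle from B; A=[plank,apple] B=[wedge,peg,valve,knob] C=[jar,axle]
Tick 3: prefer A, take plank from A; A=[apple] B=[wedge,peg,valve,knob] C=[jar,axle,plank]
Tick 4: prefer B, take wedge from B; A=[apple] B=[peg,valve,knob] C=[jar,axle,plank,wedge]
Tick 5: prefer A, take apple from A; A=[-] B=[peg,valve,knob] C=[jar,axle,plank,wedge,apple]
Tick 6: prefer B, take peg from B; A=[-] B=[valve,knob] C=[jar,axle,plank,wedge,apple,peg]

Answer: 6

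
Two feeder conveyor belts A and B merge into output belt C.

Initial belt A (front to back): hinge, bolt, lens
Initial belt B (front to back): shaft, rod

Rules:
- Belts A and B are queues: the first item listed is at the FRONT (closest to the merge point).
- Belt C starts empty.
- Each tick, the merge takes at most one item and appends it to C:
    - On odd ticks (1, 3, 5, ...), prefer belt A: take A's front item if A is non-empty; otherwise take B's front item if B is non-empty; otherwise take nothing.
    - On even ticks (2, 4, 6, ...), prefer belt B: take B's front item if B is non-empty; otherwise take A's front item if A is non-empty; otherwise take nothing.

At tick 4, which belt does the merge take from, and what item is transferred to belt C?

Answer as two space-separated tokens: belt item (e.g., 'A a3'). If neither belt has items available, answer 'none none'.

Tick 1: prefer A, take hinge from A; A=[bolt,lens] B=[shaft,rod] C=[hinge]
Tick 2: prefer B, take shaft from B; A=[bolt,lens] B=[rod] C=[hinge,shaft]
Tick 3: prefer A, take bolt from A; A=[lens] B=[rod] C=[hinge,shaft,bolt]
Tick 4: prefer B, take rod from B; A=[lens] B=[-] C=[hinge,shaft,bolt,rod]

Answer: B rod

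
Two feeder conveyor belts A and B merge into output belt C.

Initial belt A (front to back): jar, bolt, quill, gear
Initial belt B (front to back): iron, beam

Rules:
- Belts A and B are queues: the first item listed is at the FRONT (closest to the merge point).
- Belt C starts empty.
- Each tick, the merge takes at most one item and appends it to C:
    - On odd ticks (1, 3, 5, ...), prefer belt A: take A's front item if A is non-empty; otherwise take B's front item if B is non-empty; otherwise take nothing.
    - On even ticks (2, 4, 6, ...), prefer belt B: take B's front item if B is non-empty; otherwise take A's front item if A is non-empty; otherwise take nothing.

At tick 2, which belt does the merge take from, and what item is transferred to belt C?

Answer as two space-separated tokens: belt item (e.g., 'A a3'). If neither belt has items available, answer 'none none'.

Tick 1: prefer A, take jar from A; A=[bolt,quill,gear] B=[iron,beam] C=[jar]
Tick 2: prefer B, take iron from B; A=[bolt,quill,gear] B=[beam] C=[jar,iron]

Answer: B iron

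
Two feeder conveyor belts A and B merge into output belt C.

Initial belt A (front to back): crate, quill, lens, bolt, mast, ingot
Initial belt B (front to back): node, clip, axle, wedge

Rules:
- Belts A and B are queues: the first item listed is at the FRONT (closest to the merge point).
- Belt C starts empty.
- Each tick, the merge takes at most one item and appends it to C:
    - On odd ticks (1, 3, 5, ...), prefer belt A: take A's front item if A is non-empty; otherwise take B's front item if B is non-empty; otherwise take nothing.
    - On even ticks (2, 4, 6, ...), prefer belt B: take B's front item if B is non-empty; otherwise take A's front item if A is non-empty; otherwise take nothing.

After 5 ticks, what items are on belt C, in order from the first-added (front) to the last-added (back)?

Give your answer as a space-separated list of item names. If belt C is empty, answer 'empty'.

Tick 1: prefer A, take crate from A; A=[quill,lens,bolt,mast,ingot] B=[node,clip,axle,wedge] C=[crate]
Tick 2: prefer B, take node from B; A=[quill,lens,bolt,mast,ingot] B=[clip,axle,wedge] C=[crate,node]
Tick 3: prefer A, take quill from A; A=[lens,bolt,mast,ingot] B=[clip,axle,wedge] C=[crate,node,quill]
Tick 4: prefer B, take clip from B; A=[lens,bolt,mast,ingot] B=[axle,wedge] C=[crate,node,quill,clip]
Tick 5: prefer A, take lens from A; A=[bolt,mast,ingot] B=[axle,wedge] C=[crate,node,quill,clip,lens]

Answer: crate node quill clip lens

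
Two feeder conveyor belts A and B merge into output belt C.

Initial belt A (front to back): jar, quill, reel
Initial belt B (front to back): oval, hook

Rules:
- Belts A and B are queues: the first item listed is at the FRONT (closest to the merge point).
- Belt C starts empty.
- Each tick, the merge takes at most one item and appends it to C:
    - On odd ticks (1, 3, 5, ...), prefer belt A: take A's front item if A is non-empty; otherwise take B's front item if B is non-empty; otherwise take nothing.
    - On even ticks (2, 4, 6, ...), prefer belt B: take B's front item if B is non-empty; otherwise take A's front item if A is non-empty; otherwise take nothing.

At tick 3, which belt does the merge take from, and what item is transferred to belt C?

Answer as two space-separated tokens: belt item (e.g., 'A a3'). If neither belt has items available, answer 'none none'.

Tick 1: prefer A, take jar from A; A=[quill,reel] B=[oval,hook] C=[jar]
Tick 2: prefer B, take oval from B; A=[quill,reel] B=[hook] C=[jar,oval]
Tick 3: prefer A, take quill from A; A=[reel] B=[hook] C=[jar,oval,quill]

Answer: A quill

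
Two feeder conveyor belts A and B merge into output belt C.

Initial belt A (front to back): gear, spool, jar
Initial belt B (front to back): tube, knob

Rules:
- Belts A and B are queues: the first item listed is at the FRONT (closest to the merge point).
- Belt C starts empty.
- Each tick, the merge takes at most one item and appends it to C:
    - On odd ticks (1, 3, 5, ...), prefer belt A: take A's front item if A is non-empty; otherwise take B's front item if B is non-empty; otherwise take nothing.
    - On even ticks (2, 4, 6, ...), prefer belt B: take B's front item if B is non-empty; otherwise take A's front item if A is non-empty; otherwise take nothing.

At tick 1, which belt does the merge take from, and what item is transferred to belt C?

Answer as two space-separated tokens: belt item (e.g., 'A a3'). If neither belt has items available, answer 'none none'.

Tick 1: prefer A, take gear from A; A=[spool,jar] B=[tube,knob] C=[gear]

Answer: A gear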